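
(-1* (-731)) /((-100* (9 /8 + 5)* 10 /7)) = -731 /875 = -0.84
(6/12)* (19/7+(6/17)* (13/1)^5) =15594629/238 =65523.65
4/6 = 2/3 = 0.67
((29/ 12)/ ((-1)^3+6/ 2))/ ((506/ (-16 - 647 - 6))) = -6467/ 4048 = -1.60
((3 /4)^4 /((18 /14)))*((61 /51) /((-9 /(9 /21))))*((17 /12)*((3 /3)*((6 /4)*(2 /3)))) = -61 /3072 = -0.02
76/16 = 19/4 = 4.75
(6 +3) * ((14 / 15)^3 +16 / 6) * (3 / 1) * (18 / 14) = 105696 / 875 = 120.80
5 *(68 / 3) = 340 / 3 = 113.33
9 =9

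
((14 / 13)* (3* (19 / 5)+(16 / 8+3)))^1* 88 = 101024 / 65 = 1554.22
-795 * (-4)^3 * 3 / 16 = 9540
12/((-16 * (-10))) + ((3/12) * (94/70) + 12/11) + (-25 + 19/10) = -66523/3080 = -21.60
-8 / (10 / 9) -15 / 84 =-1033 / 140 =-7.38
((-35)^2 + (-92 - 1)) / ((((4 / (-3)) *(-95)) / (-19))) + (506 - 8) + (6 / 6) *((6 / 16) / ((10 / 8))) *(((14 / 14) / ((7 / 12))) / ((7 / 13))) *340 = 159969 / 245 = 652.93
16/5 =3.20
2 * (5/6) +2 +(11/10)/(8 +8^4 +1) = 451583/123150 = 3.67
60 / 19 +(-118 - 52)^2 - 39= 548419 / 19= 28864.16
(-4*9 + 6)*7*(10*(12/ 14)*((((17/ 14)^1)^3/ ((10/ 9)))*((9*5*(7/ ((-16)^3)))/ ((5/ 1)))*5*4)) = 89539425/ 100352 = 892.25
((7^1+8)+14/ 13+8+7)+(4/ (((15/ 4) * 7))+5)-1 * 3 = 45358/ 1365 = 33.23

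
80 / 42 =40 / 21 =1.90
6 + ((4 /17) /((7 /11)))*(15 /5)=846 /119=7.11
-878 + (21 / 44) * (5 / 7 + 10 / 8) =-14033 / 16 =-877.06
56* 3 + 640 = 808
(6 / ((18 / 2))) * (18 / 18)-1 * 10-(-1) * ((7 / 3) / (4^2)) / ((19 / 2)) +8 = -601 / 456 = -1.32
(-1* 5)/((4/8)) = -10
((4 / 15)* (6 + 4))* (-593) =-1581.33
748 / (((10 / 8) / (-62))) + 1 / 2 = -371003 / 10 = -37100.30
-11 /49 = -0.22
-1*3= -3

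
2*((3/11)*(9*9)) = 486/11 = 44.18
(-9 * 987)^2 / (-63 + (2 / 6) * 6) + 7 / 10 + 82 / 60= -1183613444 / 915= -1293566.61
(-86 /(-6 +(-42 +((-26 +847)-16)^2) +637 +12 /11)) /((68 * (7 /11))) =-5203 /1698074308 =-0.00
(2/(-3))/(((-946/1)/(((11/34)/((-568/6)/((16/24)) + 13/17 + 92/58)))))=-29/17762526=-0.00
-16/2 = -8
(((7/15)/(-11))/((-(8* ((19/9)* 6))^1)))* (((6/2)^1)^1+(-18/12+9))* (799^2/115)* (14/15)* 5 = 218971543/1922800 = 113.88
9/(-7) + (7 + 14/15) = 698/105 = 6.65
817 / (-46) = -817 / 46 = -17.76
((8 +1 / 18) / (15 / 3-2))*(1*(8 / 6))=290 / 81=3.58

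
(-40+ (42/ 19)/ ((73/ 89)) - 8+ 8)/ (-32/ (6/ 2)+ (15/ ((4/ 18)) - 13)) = -310452/ 364781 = -0.85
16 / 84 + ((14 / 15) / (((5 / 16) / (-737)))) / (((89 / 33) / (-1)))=38144228 / 46725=816.36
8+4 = 12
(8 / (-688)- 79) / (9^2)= -755 / 774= -0.98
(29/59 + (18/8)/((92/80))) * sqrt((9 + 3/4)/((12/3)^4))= 1661 * sqrt(39)/21712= 0.48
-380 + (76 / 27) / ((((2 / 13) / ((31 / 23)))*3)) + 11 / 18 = -1382975 / 3726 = -371.17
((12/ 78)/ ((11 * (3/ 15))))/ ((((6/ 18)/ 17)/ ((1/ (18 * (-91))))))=-85/ 39039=-0.00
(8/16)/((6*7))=1/84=0.01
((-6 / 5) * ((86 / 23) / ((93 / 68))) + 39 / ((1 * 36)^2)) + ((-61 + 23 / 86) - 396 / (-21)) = -20918842787 / 463564080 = -45.13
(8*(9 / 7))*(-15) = -1080 / 7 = -154.29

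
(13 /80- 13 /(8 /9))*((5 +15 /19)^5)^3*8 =-483307613201390820700000000000000 /15181127029874798299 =-31836082541849.12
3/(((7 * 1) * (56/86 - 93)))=-129/27797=-0.00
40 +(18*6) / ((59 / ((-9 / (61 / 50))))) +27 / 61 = 96953 / 3599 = 26.94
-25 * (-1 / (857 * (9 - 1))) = 25 / 6856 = 0.00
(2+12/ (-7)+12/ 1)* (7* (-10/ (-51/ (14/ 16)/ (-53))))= -782.01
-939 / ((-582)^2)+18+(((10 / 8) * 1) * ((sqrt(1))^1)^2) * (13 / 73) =75086509 / 4121142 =18.22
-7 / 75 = -0.09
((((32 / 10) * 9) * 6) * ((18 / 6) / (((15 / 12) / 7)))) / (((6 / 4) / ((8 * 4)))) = 1548288 / 25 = 61931.52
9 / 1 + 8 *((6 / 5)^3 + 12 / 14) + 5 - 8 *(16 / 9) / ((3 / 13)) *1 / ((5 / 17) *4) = -418258 / 23625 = -17.70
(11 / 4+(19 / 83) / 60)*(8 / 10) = 13714 / 6225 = 2.20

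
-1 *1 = -1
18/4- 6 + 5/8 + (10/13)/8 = -81/104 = -0.78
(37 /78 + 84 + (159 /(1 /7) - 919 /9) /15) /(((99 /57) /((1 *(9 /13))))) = 60.53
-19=-19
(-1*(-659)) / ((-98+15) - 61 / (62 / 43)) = -40858 / 7769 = -5.26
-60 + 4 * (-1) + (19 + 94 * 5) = 425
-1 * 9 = -9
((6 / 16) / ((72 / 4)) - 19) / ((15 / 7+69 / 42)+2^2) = -6377 / 2616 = -2.44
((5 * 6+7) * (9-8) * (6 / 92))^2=12321 / 2116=5.82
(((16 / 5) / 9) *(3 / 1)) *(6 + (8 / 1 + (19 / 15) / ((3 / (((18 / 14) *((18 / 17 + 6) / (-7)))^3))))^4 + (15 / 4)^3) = 18367181909485482197250508181911119959983 / 6697169138290685879316597298571289660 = 2742.53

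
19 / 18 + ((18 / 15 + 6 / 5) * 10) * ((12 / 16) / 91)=2053 / 1638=1.25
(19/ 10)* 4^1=38/ 5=7.60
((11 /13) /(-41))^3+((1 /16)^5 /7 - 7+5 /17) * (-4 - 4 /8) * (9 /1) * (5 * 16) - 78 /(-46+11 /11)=769777744129369577521 /35426624476938240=21728.79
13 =13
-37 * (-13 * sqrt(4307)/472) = 481 * sqrt(4307)/472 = 66.88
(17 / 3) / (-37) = -17 / 111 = -0.15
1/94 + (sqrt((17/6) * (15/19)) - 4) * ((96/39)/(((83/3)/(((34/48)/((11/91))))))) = -178063/85822 + 238 * sqrt(3230)/17347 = -1.30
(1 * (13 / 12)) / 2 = 13 / 24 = 0.54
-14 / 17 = -0.82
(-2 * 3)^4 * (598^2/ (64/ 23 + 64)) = 55518021/ 8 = 6939752.62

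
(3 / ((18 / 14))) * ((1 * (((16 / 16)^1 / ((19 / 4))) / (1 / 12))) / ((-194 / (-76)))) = 224 / 97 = 2.31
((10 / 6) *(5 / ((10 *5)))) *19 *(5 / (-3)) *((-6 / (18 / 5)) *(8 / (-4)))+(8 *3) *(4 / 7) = -733 / 189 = -3.88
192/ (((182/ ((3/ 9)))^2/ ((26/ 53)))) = 32/ 101283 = 0.00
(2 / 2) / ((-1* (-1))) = 1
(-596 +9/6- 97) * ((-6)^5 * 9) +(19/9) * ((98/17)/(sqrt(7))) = 266 * sqrt(7)/153 +48393936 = 48393940.60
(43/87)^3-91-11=-67087799/658503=-101.88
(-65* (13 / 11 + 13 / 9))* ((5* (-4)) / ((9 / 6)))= 676000 / 297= 2276.09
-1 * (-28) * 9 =252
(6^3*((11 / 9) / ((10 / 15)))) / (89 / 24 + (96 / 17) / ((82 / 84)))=41.71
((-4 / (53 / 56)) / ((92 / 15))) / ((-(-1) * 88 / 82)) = -8610 / 13409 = -0.64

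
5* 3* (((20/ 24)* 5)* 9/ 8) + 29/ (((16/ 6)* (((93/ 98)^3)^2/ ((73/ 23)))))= 9330946972825801/ 79364129169744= 117.57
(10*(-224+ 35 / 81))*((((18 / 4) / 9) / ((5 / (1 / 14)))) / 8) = -2587 / 1296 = -2.00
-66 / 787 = -0.08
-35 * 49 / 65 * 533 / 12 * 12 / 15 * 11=-154693 / 15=-10312.87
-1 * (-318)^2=-101124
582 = 582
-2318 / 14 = -1159 / 7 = -165.57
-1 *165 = -165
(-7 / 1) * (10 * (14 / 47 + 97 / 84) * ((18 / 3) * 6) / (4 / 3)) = -258075 / 94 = -2745.48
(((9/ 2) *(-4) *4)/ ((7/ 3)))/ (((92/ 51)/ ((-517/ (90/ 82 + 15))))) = 884493/ 1610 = 549.37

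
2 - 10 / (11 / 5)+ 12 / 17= -344 / 187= -1.84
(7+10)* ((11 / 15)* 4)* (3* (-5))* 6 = -4488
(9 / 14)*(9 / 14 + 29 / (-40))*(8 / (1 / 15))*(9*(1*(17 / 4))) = -95013 / 392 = -242.38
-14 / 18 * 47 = -329 / 9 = -36.56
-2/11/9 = -2/99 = -0.02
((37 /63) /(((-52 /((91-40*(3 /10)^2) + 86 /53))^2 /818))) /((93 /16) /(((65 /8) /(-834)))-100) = -8422048407373 /4166886218040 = -2.02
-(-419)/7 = 419/7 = 59.86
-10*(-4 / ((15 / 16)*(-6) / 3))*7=-448 / 3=-149.33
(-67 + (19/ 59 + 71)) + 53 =3382/ 59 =57.32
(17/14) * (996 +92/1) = 9248/7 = 1321.14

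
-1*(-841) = 841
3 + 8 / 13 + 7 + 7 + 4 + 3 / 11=3130 / 143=21.89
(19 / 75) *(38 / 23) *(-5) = -2.09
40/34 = 1.18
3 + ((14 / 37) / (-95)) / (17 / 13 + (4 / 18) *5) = 2982597 / 994745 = 3.00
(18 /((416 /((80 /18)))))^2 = 25 /676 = 0.04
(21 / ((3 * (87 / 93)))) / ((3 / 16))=3472 / 87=39.91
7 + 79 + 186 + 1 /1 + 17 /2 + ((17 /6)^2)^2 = 448345 /1296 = 345.95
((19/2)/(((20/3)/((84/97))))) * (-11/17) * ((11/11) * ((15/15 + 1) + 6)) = -52668/8245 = -6.39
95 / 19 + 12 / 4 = 8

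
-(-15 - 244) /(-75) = -3.45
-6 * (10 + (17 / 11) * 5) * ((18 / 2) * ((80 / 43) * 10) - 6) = -8122140 / 473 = -17171.54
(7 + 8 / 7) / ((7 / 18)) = 1026 / 49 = 20.94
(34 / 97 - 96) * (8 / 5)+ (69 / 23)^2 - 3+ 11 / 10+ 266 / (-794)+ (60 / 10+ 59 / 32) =-852930837 / 6161440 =-138.43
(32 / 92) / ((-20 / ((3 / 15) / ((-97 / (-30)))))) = -12 / 11155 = -0.00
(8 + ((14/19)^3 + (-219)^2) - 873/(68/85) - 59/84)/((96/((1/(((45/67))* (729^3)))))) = 226198052981/120535905200553360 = 0.00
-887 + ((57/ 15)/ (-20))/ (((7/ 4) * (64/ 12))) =-2483657/ 2800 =-887.02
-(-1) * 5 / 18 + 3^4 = 1463 / 18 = 81.28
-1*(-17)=17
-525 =-525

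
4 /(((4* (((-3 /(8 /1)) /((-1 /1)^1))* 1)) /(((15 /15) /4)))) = 2 /3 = 0.67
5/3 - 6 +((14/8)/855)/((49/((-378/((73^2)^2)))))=-70143655279/16186997370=-4.33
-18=-18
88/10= 44/5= 8.80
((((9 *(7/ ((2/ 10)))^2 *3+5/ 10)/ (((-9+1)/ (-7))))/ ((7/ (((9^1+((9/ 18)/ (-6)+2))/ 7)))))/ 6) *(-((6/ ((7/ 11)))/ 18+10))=-1915137601/ 169344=-11309.16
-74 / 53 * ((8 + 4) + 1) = -962 / 53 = -18.15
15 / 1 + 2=17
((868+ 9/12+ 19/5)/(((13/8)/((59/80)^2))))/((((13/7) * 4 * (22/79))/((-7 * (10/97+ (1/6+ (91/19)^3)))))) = -6892367935788505779/63325975398400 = -108839.51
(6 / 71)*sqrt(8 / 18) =0.06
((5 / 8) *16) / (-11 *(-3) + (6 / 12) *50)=5 / 29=0.17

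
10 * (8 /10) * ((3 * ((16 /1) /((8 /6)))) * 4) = 1152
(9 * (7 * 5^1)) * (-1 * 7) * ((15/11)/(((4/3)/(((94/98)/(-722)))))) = 95175/31768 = 3.00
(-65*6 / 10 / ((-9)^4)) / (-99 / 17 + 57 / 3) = -221 / 489888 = -0.00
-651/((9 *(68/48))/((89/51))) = -77252/867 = -89.10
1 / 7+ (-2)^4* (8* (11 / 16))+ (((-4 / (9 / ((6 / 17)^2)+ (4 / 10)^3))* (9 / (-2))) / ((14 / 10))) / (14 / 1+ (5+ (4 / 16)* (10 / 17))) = 4841534573 / 54922483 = 88.15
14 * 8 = 112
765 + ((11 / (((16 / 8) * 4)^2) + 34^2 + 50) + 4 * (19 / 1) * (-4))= 106699 / 64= 1667.17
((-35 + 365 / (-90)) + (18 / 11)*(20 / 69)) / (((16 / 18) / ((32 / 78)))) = -175699 / 9867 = -17.81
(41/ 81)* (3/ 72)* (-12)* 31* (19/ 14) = -24149/ 2268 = -10.65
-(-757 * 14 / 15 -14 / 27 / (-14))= 95377 / 135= 706.50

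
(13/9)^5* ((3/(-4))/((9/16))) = -1485172/177147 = -8.38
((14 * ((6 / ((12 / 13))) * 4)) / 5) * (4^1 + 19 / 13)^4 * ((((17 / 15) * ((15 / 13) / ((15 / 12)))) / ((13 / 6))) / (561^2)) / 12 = 1423054136 / 171843682725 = 0.01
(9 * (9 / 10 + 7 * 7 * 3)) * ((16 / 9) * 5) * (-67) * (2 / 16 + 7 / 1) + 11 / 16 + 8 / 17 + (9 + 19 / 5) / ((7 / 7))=-7681670377 / 1360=-5648287.04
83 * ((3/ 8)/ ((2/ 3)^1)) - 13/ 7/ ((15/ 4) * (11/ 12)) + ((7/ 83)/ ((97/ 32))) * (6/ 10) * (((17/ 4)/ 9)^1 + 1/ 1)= 6869557427/ 148782480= 46.17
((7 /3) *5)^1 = 35 /3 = 11.67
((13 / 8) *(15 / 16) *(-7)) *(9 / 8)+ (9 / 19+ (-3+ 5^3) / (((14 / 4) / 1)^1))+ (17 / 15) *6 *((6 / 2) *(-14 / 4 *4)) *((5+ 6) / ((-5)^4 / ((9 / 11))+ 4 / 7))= 37086534011 / 1929159680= 19.22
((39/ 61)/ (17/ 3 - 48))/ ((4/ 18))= -1053/ 15494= -0.07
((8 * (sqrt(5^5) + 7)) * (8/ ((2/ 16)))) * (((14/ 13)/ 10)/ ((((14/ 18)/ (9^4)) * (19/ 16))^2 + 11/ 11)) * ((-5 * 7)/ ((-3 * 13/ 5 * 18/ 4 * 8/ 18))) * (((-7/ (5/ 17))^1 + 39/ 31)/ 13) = -13492.99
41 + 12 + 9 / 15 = 268 / 5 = 53.60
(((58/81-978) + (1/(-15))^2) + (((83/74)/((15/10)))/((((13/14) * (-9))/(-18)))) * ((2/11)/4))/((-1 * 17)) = 10470057031/182142675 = 57.48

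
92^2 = 8464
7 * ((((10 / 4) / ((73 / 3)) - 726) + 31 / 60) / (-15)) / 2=22240169 / 131400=169.26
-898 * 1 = -898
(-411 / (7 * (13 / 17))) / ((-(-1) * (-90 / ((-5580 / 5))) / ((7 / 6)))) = -72199 / 65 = -1110.75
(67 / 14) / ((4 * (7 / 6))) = 201 / 196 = 1.03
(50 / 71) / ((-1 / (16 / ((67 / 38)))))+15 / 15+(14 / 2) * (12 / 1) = 373945 / 4757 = 78.61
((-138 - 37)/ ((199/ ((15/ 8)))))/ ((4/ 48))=-19.79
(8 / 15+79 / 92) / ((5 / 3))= 1921 / 2300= 0.84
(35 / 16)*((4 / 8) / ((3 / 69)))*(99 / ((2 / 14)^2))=3905055 / 32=122032.97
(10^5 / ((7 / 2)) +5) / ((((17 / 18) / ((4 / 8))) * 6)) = 600105 / 238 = 2521.45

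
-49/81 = -0.60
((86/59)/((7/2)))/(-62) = -86/12803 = -0.01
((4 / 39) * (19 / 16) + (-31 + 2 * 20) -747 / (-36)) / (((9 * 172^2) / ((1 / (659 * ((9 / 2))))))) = 1165 / 30793704552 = 0.00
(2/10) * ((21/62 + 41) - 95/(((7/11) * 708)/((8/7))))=22099319/2688630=8.22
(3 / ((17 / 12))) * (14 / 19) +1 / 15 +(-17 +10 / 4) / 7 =-30143 / 67830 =-0.44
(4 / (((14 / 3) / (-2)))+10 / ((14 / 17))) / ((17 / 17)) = 73 / 7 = 10.43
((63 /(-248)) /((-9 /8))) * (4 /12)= 7 /93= 0.08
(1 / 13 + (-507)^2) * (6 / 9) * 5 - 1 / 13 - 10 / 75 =55693953 / 65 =856830.05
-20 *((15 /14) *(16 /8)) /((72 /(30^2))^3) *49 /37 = -8203125 /74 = -110853.04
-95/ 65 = -19/ 13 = -1.46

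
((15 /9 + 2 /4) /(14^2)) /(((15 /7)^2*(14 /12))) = 13 /6300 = 0.00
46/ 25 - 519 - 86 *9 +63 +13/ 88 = -2701627/ 2200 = -1228.01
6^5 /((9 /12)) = 10368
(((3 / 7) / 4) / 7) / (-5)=-3 / 980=-0.00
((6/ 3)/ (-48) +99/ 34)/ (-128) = -1171/ 52224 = -0.02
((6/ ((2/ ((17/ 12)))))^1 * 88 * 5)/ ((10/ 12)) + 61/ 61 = 2245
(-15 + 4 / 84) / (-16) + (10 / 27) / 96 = 0.94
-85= -85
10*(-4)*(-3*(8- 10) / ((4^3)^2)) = -15 / 256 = -0.06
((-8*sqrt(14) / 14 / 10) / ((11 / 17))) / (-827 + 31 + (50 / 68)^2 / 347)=13638488*sqrt(14) / 122930672095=0.00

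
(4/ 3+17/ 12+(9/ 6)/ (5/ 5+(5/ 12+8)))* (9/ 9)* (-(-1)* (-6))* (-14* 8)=220920/ 113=1955.04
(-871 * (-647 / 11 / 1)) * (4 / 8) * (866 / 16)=244011521 / 176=1386429.10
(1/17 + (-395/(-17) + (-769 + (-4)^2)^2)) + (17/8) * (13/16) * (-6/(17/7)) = 616926495/1088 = 567028.03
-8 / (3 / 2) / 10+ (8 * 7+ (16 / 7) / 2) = 5944 / 105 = 56.61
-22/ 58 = -11/ 29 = -0.38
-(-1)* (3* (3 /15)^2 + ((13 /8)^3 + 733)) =9438861 /12800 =737.41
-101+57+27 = -17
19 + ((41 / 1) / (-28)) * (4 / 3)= 17.05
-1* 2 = -2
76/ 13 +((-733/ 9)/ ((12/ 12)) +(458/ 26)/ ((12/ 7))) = -65.32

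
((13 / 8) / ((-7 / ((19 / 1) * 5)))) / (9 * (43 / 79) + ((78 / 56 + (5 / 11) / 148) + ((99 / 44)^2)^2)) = -1270686560 / 1839377807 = -0.69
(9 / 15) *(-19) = -57 / 5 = -11.40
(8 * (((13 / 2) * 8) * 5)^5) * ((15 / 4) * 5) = 178220640000000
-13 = -13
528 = 528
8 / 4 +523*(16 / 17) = 8402 / 17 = 494.24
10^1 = 10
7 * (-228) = -1596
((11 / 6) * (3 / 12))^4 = 14641 / 331776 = 0.04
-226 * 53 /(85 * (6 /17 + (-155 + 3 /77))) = 461153 /505955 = 0.91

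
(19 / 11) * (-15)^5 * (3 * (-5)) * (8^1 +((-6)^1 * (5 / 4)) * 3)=-285283380.68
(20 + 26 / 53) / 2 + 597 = 32184 / 53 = 607.25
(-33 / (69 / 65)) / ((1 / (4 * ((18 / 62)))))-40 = -54260 / 713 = -76.10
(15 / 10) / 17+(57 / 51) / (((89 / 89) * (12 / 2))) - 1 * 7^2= -48.73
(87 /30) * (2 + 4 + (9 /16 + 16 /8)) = 3973 /160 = 24.83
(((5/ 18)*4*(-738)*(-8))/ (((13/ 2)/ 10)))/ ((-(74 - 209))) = 26240/ 351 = 74.76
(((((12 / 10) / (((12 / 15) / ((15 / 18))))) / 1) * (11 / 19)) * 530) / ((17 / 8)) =58300 / 323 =180.50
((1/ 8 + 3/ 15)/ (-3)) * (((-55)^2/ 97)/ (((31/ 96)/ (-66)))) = 2076360/ 3007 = 690.51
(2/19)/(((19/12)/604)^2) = 105067008/6859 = 15318.12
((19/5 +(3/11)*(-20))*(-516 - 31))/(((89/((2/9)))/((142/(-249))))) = -14136668/10969695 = -1.29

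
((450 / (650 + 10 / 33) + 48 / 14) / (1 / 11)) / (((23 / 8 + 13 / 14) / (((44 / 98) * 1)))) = 5.35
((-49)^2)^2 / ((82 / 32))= 92236816 / 41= 2249678.44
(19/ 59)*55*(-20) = -20900/ 59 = -354.24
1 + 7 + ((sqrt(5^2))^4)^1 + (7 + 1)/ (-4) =631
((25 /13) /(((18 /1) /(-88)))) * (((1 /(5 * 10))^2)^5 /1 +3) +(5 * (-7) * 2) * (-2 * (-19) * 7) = -2130703125000000000011 /114257812500000000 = -18648.21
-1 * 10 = -10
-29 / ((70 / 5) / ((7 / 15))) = -29 / 30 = -0.97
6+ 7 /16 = 103 /16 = 6.44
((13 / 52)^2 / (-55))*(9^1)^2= -81 / 880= -0.09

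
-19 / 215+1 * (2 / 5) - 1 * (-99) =21352 / 215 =99.31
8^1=8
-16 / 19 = -0.84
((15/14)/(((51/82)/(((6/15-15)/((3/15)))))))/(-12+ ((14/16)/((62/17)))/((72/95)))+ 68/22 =7566879874/546165851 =13.85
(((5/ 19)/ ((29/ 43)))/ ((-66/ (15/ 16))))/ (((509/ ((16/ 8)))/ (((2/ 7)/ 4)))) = -1075/ 691050976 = -0.00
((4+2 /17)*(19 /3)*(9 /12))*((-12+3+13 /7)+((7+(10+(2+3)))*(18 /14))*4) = 35245 /17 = 2073.24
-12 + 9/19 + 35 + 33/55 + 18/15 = 25.27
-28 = -28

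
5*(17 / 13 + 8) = 605 / 13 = 46.54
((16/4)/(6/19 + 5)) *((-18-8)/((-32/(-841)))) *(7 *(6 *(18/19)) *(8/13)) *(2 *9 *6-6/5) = -679030128/505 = -1344614.11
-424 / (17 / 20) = -8480 / 17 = -498.82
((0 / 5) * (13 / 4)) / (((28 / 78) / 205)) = 0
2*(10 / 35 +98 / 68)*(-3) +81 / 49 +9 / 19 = -130329 / 15827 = -8.23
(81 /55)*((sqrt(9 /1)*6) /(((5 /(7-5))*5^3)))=2916 /34375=0.08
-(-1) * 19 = 19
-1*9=-9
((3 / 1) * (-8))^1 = -24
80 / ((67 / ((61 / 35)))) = 976 / 469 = 2.08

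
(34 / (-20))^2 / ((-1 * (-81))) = 289 / 8100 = 0.04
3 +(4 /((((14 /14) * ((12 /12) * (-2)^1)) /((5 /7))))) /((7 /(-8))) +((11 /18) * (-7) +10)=10.35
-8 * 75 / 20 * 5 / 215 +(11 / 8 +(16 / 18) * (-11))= -28175 / 3096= -9.10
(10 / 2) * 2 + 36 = 46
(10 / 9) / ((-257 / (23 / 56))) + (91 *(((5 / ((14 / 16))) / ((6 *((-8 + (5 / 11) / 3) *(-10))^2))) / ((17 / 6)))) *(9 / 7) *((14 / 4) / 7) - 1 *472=-174298164317779 / 369276880140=-472.00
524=524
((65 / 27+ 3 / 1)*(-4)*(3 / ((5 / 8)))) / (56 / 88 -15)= 25696 / 3555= 7.23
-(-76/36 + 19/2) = -133/18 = -7.39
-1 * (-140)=140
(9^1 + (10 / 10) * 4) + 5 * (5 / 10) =31 / 2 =15.50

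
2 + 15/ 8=3.88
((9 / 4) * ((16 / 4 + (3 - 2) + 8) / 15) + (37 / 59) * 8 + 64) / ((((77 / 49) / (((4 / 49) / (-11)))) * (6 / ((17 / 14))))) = -0.07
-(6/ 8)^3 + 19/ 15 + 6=6571/ 960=6.84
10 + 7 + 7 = 24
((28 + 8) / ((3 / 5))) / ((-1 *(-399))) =20 / 133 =0.15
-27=-27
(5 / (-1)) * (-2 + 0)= 10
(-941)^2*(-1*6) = -5312886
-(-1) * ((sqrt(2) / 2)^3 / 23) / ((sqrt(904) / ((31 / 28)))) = 31 * sqrt(113) / 582176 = 0.00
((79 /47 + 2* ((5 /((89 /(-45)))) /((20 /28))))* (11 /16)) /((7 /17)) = -4222273 /468496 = -9.01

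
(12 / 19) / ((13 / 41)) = 492 / 247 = 1.99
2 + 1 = 3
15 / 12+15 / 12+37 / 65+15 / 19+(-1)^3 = 2.86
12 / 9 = 4 / 3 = 1.33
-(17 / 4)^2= -289 / 16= -18.06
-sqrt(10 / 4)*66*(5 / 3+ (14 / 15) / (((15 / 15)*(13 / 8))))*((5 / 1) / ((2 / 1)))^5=-3004375*sqrt(10) / 416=-22838.14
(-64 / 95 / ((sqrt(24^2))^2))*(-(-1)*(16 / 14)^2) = -64 / 41895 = -0.00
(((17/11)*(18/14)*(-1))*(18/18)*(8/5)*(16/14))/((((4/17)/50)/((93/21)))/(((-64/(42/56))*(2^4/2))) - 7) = 26421166080/50902308919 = 0.52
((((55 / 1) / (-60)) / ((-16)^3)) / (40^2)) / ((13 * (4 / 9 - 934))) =-0.00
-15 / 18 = -5 / 6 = -0.83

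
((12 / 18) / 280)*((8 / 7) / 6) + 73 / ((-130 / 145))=-4667959 / 57330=-81.42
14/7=2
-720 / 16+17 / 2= -73 / 2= -36.50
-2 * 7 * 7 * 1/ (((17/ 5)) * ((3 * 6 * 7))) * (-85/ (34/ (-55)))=-9625/ 306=-31.45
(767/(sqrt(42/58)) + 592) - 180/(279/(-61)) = 19572/31 + 767* sqrt(609)/21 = 1532.69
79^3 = 493039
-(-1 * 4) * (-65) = -260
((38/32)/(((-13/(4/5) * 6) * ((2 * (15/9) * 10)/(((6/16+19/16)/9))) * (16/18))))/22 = -19/5857280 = -0.00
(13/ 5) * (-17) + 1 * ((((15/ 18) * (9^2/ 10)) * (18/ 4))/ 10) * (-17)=-7667/ 80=-95.84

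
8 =8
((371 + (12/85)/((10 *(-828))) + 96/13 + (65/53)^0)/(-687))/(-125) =289261787/65475393750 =0.00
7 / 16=0.44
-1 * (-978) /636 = 1.54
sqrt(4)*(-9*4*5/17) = -360/17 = -21.18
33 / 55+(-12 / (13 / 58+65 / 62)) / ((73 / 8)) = -22623 / 52195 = -0.43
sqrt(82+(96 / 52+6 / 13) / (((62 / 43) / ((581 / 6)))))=3 * sqrt(17105738) / 806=15.39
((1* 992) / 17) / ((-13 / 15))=-14880 / 221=-67.33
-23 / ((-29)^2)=-0.03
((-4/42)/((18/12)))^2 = 16/3969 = 0.00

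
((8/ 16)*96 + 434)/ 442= 241/ 221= 1.09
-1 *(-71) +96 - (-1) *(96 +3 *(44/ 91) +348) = 55733/ 91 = 612.45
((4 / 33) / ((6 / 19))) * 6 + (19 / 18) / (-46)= 2.28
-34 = -34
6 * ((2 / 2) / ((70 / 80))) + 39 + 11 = 398 / 7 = 56.86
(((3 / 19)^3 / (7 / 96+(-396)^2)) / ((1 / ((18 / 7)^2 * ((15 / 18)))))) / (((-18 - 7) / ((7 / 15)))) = -0.00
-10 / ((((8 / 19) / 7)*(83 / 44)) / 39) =-285285 / 83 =-3437.17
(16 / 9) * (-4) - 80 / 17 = -1808 / 153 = -11.82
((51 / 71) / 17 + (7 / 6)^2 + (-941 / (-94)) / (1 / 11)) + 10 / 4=13697497 / 120132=114.02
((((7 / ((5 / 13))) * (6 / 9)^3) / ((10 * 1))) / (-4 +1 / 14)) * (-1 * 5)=5096 / 7425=0.69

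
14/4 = 7/2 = 3.50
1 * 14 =14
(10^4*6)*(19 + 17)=2160000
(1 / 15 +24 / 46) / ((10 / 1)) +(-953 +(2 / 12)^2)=-952.91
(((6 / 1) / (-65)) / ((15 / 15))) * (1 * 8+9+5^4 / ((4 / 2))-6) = -1941 / 65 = -29.86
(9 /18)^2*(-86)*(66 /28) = -1419 /28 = -50.68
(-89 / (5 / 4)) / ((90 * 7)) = -178 / 1575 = -0.11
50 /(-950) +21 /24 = 125 /152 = 0.82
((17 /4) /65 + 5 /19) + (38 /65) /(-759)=1228969 /3749460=0.33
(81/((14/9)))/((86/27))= 19683/1204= 16.35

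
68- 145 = -77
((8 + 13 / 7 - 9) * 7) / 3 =2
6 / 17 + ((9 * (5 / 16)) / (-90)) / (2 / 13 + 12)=30115 / 85952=0.35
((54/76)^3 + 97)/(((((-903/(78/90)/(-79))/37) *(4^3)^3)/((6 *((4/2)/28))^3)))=87000344457/1060775038812160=0.00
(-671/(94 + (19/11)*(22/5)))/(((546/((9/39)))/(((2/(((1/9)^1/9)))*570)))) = -77450175/300482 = -257.75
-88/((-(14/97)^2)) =206998/49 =4224.45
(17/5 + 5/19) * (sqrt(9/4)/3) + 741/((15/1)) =4867/95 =51.23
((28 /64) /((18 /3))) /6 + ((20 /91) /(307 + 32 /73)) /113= 538770181 /44310022848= 0.01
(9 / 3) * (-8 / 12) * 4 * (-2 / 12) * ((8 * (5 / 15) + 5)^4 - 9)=1116448 / 243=4594.44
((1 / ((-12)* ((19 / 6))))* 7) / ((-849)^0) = -7 / 38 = -0.18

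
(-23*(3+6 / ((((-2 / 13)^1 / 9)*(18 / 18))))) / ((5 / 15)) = 24012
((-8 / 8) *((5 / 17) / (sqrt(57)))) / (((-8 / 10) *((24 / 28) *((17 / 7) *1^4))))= 1225 *sqrt(57) / 395352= 0.02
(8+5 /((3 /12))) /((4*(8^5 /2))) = 7 /16384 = 0.00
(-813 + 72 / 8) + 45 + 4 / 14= -758.71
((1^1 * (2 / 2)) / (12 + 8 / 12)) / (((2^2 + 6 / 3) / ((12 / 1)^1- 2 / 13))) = 77 / 494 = 0.16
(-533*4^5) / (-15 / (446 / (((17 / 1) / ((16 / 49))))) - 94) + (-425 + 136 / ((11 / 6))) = 40205715171 / 7516069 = 5349.30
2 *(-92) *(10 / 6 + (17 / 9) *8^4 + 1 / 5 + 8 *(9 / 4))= -64225936 / 45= -1427243.02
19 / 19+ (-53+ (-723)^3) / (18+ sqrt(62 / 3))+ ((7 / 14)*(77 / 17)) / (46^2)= -146826103526601 / 6546904+ 37793312*sqrt(186) / 91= -16762711.00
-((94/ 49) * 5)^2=-220900/ 2401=-92.00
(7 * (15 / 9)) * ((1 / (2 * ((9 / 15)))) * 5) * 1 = 875 / 18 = 48.61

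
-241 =-241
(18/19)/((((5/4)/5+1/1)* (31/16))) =1152/2945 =0.39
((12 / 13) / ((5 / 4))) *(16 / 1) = 768 / 65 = 11.82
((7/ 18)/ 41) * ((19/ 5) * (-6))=-133/ 615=-0.22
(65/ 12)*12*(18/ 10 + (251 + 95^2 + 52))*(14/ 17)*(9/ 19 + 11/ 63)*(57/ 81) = 941190224/ 4131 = 227835.93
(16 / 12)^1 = 1.33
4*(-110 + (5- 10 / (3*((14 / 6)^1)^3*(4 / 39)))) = -147570 / 343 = -430.23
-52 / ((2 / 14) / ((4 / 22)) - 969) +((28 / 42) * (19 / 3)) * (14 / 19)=386092 / 121995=3.16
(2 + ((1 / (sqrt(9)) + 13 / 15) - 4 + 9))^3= 68921 / 125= 551.37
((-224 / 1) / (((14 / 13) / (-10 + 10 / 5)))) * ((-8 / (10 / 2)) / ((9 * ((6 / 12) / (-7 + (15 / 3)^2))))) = -53248 / 5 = -10649.60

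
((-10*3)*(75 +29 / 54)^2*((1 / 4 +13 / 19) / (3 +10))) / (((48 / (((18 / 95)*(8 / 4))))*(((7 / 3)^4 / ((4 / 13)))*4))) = -1181315111 / 4687443488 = -0.25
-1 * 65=-65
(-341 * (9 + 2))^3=-52776573751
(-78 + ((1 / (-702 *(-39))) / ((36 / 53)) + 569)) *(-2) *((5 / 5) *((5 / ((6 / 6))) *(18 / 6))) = -2419667905 / 164268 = -14730.00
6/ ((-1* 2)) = -3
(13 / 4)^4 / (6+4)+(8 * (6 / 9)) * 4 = 249523 / 7680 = 32.49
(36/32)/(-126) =-1/112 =-0.01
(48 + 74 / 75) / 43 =3674 / 3225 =1.14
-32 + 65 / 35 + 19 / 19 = -204 / 7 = -29.14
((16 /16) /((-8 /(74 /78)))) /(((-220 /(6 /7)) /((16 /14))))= 37 /70070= 0.00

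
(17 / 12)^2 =289 / 144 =2.01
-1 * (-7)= 7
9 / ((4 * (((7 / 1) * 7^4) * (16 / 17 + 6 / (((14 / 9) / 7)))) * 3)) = 51 / 31933300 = 0.00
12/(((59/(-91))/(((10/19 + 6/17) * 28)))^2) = 6283719257088/363169249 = 17302.45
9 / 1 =9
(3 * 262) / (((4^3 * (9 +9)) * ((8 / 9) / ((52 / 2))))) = 5109 / 256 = 19.96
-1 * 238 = -238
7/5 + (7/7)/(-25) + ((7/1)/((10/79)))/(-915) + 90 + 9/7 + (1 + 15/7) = 6131387/64050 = 95.73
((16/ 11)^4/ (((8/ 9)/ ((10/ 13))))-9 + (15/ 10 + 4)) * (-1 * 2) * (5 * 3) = -2133435/ 190333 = -11.21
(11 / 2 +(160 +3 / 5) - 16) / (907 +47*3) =1501 / 10480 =0.14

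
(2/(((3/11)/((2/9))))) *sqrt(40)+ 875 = 88 *sqrt(10)/27+ 875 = 885.31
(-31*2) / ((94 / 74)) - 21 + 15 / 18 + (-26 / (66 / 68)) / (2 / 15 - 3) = -7953883 / 133386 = -59.63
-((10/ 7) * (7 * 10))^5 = -10000000000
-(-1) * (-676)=-676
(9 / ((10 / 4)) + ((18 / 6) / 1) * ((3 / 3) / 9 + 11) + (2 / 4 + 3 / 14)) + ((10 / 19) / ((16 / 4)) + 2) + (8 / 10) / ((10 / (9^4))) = 11264951 / 19950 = 564.66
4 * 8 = 32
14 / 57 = 0.25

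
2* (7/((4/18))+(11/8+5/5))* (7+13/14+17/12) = 212735/336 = 633.14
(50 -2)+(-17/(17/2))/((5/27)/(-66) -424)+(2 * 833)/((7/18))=3273145800/755573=4332.00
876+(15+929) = 1820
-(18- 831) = 813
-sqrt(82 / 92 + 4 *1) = -15 *sqrt(46) / 46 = -2.21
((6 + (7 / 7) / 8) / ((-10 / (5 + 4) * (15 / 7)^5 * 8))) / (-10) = 823543 / 540000000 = 0.00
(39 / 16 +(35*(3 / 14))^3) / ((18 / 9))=6789 / 32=212.16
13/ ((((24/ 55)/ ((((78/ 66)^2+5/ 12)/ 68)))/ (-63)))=-50.05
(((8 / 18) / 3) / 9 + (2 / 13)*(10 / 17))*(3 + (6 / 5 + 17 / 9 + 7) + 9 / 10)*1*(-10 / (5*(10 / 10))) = -2.99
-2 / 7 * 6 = -12 / 7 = -1.71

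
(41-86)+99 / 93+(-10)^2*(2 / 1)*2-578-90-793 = -34253 / 31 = -1104.94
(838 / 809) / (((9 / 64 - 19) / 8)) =-429056 / 976463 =-0.44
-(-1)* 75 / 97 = 75 / 97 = 0.77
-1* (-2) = 2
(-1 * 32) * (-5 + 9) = -128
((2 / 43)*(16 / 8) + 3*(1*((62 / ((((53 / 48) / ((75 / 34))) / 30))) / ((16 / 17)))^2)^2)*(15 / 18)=618289093409853594529810 / 1017872049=607433020699690.71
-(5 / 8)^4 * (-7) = 1.07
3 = 3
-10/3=-3.33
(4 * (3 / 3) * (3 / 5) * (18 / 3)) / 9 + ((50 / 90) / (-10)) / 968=139387 / 87120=1.60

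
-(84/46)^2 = -1764/529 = -3.33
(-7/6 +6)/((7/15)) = 145/14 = 10.36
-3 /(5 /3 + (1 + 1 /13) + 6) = -117 /341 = -0.34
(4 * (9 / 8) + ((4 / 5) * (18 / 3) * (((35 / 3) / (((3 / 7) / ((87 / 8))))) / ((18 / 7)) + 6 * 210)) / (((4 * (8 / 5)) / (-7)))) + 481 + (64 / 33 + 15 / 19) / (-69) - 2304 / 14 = -133706082305 / 19381824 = -6898.53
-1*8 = -8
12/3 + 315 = 319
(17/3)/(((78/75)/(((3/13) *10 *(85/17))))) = 10625/169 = 62.87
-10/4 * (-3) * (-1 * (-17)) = 255/2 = 127.50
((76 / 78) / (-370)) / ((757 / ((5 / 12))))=-19 / 13108212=-0.00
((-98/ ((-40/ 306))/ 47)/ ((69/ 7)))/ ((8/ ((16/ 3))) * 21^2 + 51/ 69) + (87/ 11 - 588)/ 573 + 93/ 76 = 244338451773/ 1143089347180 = 0.21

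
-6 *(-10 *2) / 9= 40 / 3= 13.33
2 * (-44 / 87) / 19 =-0.05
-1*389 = -389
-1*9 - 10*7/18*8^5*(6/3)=-2293841/9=-254871.22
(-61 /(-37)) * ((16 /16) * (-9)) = -549 /37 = -14.84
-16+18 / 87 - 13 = -835 / 29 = -28.79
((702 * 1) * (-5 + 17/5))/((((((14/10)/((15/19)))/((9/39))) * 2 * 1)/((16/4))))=-38880/133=-292.33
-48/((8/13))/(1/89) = -6942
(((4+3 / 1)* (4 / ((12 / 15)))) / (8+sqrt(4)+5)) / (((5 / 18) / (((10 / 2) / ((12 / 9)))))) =63 / 2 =31.50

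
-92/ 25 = -3.68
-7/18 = -0.39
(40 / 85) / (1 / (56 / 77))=64 / 187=0.34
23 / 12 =1.92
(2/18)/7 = 1/63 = 0.02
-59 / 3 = -19.67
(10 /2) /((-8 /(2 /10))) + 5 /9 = 31 /72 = 0.43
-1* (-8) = 8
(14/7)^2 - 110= -106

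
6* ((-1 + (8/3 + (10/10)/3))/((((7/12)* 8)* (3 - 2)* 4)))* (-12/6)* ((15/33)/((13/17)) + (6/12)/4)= -7407/8008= -0.92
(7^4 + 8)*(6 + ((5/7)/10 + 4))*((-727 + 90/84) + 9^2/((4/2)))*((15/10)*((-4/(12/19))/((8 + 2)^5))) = 15482452689/9800000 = 1579.84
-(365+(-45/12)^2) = -6065/16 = -379.06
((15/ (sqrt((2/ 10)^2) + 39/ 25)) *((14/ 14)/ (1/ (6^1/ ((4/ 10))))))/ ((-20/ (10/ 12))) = -1875/ 352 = -5.33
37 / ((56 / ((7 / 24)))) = 37 / 192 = 0.19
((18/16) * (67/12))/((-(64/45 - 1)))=-9045/608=-14.88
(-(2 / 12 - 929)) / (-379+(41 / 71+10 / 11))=-4352513 / 1769028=-2.46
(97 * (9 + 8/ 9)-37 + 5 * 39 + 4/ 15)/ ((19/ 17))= 854879/ 855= 999.86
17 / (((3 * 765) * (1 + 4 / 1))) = 1 / 675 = 0.00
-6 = -6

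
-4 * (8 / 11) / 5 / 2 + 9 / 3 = 149 / 55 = 2.71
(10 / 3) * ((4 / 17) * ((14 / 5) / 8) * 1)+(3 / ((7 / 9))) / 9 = 251 / 357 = 0.70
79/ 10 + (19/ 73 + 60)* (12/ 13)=602851/ 9490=63.52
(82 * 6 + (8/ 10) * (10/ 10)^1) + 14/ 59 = 145446/ 295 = 493.04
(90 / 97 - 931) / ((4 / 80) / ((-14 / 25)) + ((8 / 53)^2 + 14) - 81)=14191494968 / 1023333413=13.87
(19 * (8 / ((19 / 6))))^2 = 2304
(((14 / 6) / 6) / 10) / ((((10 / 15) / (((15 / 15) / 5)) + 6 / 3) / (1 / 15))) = 0.00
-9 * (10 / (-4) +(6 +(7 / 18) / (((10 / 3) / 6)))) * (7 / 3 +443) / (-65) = 84168 / 325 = 258.98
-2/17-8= -138/17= -8.12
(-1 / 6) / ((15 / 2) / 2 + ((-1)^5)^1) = -2 / 33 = -0.06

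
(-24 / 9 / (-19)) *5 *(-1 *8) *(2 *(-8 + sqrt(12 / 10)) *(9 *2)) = 1395.45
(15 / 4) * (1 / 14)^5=15 / 2151296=0.00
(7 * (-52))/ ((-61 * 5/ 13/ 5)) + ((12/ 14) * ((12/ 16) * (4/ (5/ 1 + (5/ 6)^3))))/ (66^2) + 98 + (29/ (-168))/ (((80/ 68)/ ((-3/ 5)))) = 1749838148833/ 9961397600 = 175.66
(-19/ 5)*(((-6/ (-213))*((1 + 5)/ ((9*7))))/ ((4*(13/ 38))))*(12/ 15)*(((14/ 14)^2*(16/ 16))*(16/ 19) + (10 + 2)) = -37088/ 484575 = -0.08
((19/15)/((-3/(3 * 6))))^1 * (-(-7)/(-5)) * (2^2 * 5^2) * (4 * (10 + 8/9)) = 417088/9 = 46343.11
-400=-400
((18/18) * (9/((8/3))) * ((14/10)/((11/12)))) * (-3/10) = -1701/1100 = -1.55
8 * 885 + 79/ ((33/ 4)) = 233956/ 33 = 7089.58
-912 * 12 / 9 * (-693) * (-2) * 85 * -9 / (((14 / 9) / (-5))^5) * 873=-927229060760062500 / 2401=-386184531761791.96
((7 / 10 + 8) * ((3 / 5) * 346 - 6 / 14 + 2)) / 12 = 212309 / 1400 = 151.65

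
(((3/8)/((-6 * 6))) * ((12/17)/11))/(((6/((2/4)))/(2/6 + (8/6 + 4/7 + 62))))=-1349/376992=-0.00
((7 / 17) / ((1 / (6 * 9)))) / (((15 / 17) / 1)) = 126 / 5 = 25.20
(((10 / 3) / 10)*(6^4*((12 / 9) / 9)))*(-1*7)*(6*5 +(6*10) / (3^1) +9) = -26432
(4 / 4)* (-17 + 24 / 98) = -821 / 49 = -16.76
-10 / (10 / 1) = -1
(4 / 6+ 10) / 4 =8 / 3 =2.67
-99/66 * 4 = -6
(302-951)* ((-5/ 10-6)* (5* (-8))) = -168740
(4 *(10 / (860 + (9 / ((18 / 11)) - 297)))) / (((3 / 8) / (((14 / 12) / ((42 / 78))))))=4160 / 10233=0.41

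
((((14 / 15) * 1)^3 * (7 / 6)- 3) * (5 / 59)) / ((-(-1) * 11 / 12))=-83084 / 438075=-0.19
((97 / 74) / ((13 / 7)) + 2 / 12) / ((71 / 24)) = 10072 / 34151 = 0.29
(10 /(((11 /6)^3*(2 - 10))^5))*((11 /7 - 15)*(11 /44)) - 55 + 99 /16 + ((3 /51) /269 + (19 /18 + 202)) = 2970012293245165301696419 /19255376325767674199184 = 154.24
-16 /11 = -1.45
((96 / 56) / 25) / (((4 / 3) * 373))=9 / 65275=0.00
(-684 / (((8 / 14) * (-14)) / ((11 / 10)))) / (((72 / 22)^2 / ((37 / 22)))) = 85063 / 5760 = 14.77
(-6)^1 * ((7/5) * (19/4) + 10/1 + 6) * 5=-1359/2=-679.50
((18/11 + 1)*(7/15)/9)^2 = 41209/2205225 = 0.02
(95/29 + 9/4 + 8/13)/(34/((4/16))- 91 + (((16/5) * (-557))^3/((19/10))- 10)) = -4398975/2134798385017948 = -0.00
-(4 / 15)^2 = -16 / 225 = -0.07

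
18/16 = 9/8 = 1.12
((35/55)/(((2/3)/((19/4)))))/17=399/1496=0.27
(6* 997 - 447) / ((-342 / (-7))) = 4305 / 38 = 113.29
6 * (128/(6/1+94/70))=26880/257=104.59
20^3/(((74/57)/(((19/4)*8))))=8664000/37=234162.16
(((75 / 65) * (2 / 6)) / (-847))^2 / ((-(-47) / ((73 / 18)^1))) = 1825 / 102570834366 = 0.00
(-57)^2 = 3249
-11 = -11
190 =190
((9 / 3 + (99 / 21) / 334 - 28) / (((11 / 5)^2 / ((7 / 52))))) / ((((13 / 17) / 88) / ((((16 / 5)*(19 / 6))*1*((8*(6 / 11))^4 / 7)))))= -1335504816046080 / 31817396611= -41974.04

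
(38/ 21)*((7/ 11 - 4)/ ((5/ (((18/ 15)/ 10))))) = -0.15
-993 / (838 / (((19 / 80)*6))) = -56601 / 33520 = -1.69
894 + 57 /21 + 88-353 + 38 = 4688 /7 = 669.71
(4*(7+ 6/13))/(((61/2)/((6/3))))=1552/793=1.96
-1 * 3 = -3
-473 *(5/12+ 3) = -19393/12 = -1616.08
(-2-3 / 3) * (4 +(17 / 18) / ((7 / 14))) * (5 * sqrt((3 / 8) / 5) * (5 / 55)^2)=-53 * sqrt(30) / 1452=-0.20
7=7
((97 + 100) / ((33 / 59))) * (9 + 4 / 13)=3278.28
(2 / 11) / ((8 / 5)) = 5 / 44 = 0.11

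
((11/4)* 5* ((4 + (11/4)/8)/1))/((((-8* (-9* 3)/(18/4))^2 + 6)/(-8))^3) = -139/56029050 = -0.00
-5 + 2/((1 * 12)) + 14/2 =13/6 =2.17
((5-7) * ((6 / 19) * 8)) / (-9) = 32 / 57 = 0.56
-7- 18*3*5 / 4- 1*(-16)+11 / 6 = -170 / 3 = -56.67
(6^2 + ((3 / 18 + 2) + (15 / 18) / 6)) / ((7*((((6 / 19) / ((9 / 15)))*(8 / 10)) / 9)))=3743 / 32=116.97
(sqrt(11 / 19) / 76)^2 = 11 / 109744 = 0.00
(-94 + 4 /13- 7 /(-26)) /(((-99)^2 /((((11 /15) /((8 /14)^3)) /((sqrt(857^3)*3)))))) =-833147*sqrt(857) /49001027137920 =-0.00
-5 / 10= -1 / 2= -0.50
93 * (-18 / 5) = -334.80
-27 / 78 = -9 / 26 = -0.35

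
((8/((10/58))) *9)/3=696/5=139.20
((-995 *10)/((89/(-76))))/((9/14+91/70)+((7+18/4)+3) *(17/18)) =50148000/92293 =543.36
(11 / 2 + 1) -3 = 7 / 2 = 3.50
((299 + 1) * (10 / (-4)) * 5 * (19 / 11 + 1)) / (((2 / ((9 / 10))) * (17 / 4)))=-202500 / 187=-1082.89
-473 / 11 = -43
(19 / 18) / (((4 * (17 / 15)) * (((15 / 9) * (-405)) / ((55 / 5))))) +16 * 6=5287471 / 55080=96.00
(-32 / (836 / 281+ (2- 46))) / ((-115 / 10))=-2248 / 33143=-0.07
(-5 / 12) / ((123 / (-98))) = 245 / 738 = 0.33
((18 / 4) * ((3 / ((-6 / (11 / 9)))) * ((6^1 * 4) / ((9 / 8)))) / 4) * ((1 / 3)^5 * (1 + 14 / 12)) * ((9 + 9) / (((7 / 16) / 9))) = -9152 / 189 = -48.42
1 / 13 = 0.08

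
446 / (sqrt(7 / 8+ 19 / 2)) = 138.47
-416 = -416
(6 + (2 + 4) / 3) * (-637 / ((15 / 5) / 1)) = -5096 / 3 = -1698.67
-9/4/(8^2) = -9/256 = -0.04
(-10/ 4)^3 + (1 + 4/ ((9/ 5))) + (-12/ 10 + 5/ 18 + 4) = -373/ 40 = -9.32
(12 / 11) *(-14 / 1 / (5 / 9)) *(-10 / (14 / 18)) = 3888 / 11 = 353.45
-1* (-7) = 7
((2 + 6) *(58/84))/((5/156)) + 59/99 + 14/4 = 1222721/6930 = 176.44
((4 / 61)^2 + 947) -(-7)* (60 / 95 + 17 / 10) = 681061391 / 706990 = 963.33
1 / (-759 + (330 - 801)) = -1 / 1230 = -0.00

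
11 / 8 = 1.38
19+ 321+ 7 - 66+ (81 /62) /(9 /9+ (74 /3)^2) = 95560399 /340070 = 281.00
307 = 307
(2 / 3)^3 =8 / 27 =0.30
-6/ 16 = -3/ 8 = -0.38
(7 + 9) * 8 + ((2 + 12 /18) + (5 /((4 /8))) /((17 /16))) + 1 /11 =78635 /561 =140.17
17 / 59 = 0.29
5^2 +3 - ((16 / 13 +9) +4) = 179 / 13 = 13.77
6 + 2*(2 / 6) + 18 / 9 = 26 / 3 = 8.67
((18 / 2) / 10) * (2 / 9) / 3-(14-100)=1291 / 15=86.07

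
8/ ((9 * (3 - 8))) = -8/ 45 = -0.18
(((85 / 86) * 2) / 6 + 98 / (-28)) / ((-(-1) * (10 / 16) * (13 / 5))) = -3272 / 1677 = -1.95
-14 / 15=-0.93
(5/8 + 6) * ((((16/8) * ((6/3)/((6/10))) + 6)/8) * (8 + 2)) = 5035/48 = 104.90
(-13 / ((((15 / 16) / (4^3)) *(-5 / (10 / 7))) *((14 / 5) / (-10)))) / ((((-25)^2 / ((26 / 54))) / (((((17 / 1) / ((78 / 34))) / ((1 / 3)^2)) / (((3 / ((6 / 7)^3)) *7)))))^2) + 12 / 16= 0.75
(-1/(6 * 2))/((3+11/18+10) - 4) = -3/346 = -0.01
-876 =-876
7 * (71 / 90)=497 / 90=5.52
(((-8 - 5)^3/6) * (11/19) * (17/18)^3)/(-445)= 118732471/295857360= 0.40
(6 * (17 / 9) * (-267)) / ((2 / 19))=-28747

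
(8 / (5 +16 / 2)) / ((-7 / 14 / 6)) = -96 / 13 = -7.38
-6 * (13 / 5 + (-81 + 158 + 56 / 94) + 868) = -1336956 / 235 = -5689.17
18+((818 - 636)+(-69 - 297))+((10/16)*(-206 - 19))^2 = 19609.39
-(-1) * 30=30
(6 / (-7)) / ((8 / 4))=-3 / 7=-0.43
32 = 32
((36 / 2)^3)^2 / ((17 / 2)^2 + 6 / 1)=136048896 / 313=434661.01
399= 399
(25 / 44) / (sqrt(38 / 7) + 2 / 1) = -35 / 44 + 5 * sqrt(266) / 88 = 0.13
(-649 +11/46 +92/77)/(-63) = 2293679/223146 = 10.28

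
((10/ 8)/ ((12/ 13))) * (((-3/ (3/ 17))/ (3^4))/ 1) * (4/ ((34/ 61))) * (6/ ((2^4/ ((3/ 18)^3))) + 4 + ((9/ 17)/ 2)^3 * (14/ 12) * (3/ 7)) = -45005561185/ 5501302272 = -8.18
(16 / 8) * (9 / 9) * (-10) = -20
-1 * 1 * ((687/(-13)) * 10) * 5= 34350/13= 2642.31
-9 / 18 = -1 / 2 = -0.50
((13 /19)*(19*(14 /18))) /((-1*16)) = -91 /144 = -0.63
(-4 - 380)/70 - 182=-6562/35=-187.49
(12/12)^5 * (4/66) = 2/33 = 0.06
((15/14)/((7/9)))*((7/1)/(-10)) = -27/28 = -0.96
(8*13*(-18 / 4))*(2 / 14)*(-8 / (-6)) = -624 / 7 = -89.14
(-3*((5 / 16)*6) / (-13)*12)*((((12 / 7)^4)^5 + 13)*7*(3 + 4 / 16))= 5677059.33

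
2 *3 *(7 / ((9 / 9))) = 42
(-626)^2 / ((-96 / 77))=-7543613 / 24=-314317.21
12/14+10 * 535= 37456/7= 5350.86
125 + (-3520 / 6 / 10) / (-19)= 7301 / 57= 128.09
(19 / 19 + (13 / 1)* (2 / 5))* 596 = 18476 / 5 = 3695.20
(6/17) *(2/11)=12/187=0.06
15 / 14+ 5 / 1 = 85 / 14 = 6.07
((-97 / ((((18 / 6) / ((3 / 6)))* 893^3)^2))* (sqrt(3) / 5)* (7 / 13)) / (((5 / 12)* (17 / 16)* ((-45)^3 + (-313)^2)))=-2716* sqrt(3) / 14381768705758932053416425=-0.00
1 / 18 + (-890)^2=792100.06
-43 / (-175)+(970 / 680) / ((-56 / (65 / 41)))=801447 / 3903200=0.21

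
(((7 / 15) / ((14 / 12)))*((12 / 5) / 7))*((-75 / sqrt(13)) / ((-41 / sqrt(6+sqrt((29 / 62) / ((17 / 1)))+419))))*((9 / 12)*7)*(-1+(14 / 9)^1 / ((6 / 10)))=43*sqrt(13702*sqrt(30566)+6137810900) / 280891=12.00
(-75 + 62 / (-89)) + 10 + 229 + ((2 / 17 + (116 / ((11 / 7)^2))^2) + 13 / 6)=315299141173 / 132910998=2372.26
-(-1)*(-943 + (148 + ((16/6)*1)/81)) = -193177/243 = -794.97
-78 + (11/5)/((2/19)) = -571/10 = -57.10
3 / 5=0.60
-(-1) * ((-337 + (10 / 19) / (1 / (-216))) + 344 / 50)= -210807 / 475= -443.80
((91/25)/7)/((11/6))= 78/275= 0.28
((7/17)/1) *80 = 560/17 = 32.94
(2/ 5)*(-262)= -524/ 5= -104.80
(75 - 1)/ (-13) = -74/ 13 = -5.69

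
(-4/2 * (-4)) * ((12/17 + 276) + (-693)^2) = 65351496/17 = 3844205.65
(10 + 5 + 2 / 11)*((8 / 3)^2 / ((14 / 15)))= 26720 / 231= 115.67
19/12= 1.58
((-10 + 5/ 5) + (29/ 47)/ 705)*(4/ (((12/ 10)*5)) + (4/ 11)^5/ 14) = -19222347500/ 3201854931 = -6.00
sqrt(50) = 7.07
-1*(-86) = 86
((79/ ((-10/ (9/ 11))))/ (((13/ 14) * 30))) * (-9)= 2.09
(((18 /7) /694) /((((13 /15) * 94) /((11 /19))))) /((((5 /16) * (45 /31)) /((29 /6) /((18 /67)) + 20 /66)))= 1347446 /1268921745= 0.00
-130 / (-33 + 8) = 26 / 5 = 5.20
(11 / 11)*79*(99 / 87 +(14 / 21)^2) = 32627 / 261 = 125.01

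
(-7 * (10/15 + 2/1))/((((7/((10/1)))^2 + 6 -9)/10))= 56000/753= 74.37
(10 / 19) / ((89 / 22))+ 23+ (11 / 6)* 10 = 210344 / 5073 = 41.46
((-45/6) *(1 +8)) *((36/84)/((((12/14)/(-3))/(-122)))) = -24705/2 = -12352.50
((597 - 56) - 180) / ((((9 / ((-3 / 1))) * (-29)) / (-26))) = -9386 / 87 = -107.89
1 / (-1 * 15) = -1 / 15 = -0.07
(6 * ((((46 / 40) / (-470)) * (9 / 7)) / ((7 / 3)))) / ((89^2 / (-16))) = 7452 / 456051575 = 0.00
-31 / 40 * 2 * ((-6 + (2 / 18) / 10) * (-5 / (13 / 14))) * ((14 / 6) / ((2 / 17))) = -13918597 / 14040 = -991.35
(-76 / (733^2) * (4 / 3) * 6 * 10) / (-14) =3040 / 3761023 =0.00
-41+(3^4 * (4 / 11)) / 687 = -103171 / 2519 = -40.96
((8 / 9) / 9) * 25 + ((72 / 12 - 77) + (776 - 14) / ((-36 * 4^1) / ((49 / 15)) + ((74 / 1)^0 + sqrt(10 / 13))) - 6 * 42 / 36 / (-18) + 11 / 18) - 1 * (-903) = 1278607036415 / 1563520401 - 609854 * sqrt(130) / 19302721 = 817.41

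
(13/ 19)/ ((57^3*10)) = 13/ 35186670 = 0.00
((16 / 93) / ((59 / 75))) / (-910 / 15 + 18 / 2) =-240 / 56699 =-0.00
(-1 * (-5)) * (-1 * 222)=-1110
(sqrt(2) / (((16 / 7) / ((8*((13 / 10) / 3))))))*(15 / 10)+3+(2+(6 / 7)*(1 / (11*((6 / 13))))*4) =91*sqrt(2) / 40+437 / 77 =8.89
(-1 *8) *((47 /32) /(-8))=47 /32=1.47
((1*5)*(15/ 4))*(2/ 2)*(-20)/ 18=-125/ 6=-20.83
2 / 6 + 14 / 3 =5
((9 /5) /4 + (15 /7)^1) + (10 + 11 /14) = 1873 /140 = 13.38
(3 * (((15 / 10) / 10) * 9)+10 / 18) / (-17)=-829 / 3060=-0.27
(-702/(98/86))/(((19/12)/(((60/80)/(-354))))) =45279/54929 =0.82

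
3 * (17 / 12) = 17 / 4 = 4.25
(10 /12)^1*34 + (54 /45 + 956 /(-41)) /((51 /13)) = 237283 /10455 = 22.70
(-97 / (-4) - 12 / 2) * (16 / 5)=292 / 5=58.40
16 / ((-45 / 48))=-256 / 15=-17.07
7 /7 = 1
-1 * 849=-849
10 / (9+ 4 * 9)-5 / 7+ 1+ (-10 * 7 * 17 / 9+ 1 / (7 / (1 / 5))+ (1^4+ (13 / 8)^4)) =-17735469 / 143360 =-123.71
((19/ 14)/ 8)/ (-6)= -19/ 672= -0.03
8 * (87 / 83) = 696 / 83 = 8.39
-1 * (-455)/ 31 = 455/ 31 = 14.68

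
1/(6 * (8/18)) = 3/8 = 0.38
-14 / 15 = -0.93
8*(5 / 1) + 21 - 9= 52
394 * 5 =1970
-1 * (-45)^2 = -2025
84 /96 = 7 /8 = 0.88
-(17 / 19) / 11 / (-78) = 17 / 16302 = 0.00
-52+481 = 429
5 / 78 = 0.06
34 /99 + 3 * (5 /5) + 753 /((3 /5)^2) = 207406 /99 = 2095.01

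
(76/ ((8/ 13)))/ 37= 3.34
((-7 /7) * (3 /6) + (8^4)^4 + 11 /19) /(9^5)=10696049115004931 /2243862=4766803446.47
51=51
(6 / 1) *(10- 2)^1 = 48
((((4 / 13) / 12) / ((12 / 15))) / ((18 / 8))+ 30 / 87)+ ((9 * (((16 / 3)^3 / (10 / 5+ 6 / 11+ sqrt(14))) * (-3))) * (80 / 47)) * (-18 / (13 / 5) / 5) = -20318383243 / 6219369+ 71368704 * sqrt(14) / 55601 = 1535.79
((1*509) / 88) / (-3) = -509 / 264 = -1.93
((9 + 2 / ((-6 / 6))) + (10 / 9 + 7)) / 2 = 68 / 9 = 7.56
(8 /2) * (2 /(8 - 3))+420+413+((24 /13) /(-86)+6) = 2349417 /2795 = 840.58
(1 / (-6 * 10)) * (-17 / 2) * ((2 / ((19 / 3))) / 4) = 17 / 1520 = 0.01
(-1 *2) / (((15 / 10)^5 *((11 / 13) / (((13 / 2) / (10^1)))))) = -2704 / 13365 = -0.20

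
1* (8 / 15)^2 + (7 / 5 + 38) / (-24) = -2443 / 1800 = -1.36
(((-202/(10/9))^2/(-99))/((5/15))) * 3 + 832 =-597481/275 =-2172.66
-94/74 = -47/37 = -1.27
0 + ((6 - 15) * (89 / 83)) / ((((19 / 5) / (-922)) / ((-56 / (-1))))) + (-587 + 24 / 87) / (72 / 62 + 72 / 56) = 3178477391705 / 24284223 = 130886.52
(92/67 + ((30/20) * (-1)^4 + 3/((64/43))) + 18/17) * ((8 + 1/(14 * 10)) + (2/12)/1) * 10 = 1488394315/3061632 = 486.14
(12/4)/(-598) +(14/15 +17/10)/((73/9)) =34884/109135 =0.32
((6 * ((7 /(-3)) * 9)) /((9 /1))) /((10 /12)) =-84 /5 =-16.80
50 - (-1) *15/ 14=715/ 14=51.07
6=6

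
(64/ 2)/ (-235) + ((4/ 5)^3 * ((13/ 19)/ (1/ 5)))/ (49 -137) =-38328/ 245575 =-0.16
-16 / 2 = -8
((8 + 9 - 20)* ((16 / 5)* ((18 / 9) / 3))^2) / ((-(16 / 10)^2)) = 16 / 3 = 5.33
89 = 89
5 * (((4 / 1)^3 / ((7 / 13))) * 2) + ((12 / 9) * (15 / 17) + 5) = 142175 / 119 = 1194.75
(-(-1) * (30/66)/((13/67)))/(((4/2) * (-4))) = -335/1144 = -0.29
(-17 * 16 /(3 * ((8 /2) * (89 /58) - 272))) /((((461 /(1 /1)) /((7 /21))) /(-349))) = -1376456 /15994395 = -0.09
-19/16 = -1.19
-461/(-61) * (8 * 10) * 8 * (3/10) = 88512/61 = 1451.02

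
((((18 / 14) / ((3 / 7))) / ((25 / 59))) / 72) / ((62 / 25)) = 59 / 1488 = 0.04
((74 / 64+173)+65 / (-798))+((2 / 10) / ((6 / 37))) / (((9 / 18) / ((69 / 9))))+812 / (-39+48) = 6026669 / 21280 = 283.21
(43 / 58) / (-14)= -43 / 812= -0.05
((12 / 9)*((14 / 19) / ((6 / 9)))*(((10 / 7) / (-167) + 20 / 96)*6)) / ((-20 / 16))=-236 / 167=-1.41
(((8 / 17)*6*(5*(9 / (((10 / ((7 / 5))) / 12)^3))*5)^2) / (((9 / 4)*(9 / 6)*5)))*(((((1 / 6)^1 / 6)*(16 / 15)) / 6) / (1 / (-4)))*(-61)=38096319873024 / 166015625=229474.30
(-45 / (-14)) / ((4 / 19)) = 855 / 56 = 15.27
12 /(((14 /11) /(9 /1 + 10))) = 1254 /7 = 179.14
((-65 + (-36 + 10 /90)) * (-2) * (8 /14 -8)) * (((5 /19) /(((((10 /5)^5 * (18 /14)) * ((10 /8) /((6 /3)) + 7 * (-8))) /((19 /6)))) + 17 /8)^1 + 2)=-4658779112 /753543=-6182.50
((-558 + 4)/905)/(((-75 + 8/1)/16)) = 8864/60635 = 0.15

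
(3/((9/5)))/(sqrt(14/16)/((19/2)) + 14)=1444/12129 - 19 * sqrt(14)/84903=0.12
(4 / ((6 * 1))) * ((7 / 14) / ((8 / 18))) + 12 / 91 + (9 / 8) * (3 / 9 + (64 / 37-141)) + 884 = 4906243 / 6734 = 728.58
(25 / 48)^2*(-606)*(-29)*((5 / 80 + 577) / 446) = 16902160625 / 2740224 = 6168.17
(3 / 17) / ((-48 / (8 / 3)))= -1 / 102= -0.01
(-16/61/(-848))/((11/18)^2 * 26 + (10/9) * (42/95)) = 3078/101512967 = 0.00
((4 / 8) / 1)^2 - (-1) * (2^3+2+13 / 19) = 831 / 76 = 10.93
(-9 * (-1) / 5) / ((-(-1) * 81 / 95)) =19 / 9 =2.11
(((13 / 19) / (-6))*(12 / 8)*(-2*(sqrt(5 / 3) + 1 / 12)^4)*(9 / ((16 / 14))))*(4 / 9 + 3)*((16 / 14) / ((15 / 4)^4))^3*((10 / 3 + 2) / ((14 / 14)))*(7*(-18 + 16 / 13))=-13388187430813696 / 4193271894287109375 - 874389843214336*sqrt(15) / 4193271894287109375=-0.00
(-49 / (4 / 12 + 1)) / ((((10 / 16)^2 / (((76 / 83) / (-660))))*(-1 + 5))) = 3724 / 114125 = 0.03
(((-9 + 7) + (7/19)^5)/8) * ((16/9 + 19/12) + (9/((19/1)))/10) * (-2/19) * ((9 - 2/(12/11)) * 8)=2473869674141/482690739060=5.13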